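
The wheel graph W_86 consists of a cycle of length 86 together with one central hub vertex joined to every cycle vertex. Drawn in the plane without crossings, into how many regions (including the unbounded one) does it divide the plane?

87

W_86 has V = 86 + 1 = 87 vertices and E = 2·86 = 172 edges.
By Euler's formula F = 2 − V + E = 2 − 87 + 172 = 87.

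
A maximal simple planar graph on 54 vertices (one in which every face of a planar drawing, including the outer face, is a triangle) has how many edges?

156

In a plane triangulation 3F = 2E and V − E + F = 2, so E = 3V − 6 = 3·54 − 6 = 156.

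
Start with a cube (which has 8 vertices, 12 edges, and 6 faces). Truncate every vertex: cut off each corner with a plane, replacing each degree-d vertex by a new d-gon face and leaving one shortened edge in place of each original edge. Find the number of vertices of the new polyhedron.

Truncation replaces each original edge-end by a new vertex, so V′ = 2E = 24.
Each original edge survives, and each old vertex of degree d contributes d new edges; summing degrees gives Σd = 2E, so E′ = E + 2E = 3E = 36.
Each original face survives and each original vertex becomes one new face: F′ = F + V = 14.

24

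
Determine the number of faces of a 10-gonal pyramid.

A pyramid on an n-gon base has one n-gon and n triangles: V = 10 + 1 = 11, E = 2·10 = 20, F = 10 + 1 = 11.

11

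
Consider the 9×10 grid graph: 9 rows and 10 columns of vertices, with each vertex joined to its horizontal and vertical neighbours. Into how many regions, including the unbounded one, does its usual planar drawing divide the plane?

73

The grid has V = 9·10 = 90 vertices and E = 9·9 + 10·8 = 161 edges.
F = 2 − V + E = 2 − 90 + 161 = 73.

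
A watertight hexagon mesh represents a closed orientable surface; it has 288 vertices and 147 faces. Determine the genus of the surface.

Every face is a hexagon, so 2E = 6·147 = 882, giving E = 441.
χ = V − E + F = 288 − 441 + 147 = -6.
For a closed orientable surface χ = 2 − 2g, so g = (2 − (-6))/2 = 4.

4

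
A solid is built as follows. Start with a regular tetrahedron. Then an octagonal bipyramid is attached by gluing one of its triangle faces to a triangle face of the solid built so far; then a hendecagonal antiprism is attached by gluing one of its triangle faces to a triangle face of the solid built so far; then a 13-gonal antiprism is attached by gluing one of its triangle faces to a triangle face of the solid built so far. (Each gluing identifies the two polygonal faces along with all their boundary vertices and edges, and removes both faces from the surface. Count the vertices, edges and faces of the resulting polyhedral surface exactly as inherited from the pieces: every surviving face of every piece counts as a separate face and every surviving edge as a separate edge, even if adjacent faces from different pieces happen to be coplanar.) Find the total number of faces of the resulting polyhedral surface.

A regular tetrahedron: V=4, E=6, F=4.
Attach an octagonal bipyramid (V=10, E=24, F=16) along a 3-gon: merge 3 vertices and 3 edges, delete both glued faces → V=11, E=27, F=18.
Attach a hendecagonal antiprism (V=22, E=44, F=24) along a 3-gon: merge 3 vertices and 3 edges, delete both glued faces → V=30, E=68, F=40.
Attach a 13-gonal antiprism (V=26, E=52, F=28) along a 3-gon: merge 3 vertices and 3 edges, delete both glued faces → V=53, E=117, F=66.
Check: V − E + F = 53 − 117 + 66 = 2.

66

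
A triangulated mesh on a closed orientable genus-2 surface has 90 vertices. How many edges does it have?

276

χ = 2 − 2·2 = -2, and every face is a triangle so 3F = 2E.
V − E + F = -2 with E = 3F/2 gives 90 − (3/2 − 1)·F = -2, so F = 184 and E = 276.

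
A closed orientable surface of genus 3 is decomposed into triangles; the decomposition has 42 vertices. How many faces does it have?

χ = 2 − 2·3 = -4, and every face is a triangle so 3F = 2E.
V − E + F = -4 with E = 3F/2 gives 42 − (3/2 − 1)·F = -4, so F = 92 and E = 138.

92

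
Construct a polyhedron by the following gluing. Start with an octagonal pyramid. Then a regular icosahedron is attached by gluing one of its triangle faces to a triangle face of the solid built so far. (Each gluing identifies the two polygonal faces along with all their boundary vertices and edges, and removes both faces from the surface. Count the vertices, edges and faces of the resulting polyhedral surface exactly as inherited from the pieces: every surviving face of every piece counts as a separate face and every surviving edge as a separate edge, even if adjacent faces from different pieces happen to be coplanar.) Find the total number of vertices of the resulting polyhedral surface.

An octagonal pyramid: V=9, E=16, F=9.
Attach a regular icosahedron (V=12, E=30, F=20) along a 3-gon: merge 3 vertices and 3 edges, delete both glued faces → V=18, E=43, F=27.
Check: V − E + F = 18 − 43 + 27 = 2.

18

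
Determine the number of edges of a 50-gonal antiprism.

An antiprism on an n-gon has two n-gon caps and 2n triangles: V = 2·50 = 100, E = 4·50 = 200, F = 2·50 + 2 = 102.

200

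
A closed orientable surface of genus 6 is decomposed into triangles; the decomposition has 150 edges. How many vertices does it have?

χ = 2 − 2·6 = -10, and every face is a triangle so 3F = 2E.
F = 2E/3 = 100. Then V = -10 + E − F = -10 + 150 − 100 = 40.

40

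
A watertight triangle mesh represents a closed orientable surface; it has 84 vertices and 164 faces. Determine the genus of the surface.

0

Every face is a triangle, so 2E = 3·164 = 492, giving E = 246.
χ = V − E + F = 84 − 246 + 164 = 2.
For a closed orientable surface χ = 2 − 2g, so g = (2 − (2))/2 = 0.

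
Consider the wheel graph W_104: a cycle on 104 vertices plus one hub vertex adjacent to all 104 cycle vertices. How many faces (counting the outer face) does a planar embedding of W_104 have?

105

W_104 has V = 104 + 1 = 105 vertices and E = 2·104 = 208 edges.
By Euler's formula F = 2 − V + E = 2 − 105 + 208 = 105.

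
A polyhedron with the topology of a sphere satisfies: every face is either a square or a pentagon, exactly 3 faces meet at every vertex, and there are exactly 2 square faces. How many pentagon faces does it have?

Let x be the number of pentagons; then F = 2 + x.
Edge–face incidences: 2E = 4·2 + 5·x = 8 + 5x.
Every vertex has degree 3, so 3V = 2E.
Euler: V − E + F = 2 ⇒ (2E)/3 − E + (2 + x) = 2.
Multiply by 6: 2·(2E) − 3·(2E) + 6·(2 + x) = 12, i.e. 12 + 6x − (8 + 5x) = 12.
Collecting terms: x + 4 = 12, so x = 8.
Then 2E = 8 + 5·8 = 48, so E = 24, V = 2E/3 = 16, F = 2 + 8 = 10.

8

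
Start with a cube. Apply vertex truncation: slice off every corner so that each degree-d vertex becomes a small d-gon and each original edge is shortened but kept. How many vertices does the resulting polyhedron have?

The base solid has V = 8, E = 12, F = 6.
Truncation replaces each original edge-end by a new vertex, so V′ = 2E = 24.
Each original edge survives, and each old vertex of degree d contributes d new edges; summing degrees gives Σd = 2E, so E′ = E + 2E = 3E = 36.
Each original face survives and each original vertex becomes one new face: F′ = F + V = 14.

24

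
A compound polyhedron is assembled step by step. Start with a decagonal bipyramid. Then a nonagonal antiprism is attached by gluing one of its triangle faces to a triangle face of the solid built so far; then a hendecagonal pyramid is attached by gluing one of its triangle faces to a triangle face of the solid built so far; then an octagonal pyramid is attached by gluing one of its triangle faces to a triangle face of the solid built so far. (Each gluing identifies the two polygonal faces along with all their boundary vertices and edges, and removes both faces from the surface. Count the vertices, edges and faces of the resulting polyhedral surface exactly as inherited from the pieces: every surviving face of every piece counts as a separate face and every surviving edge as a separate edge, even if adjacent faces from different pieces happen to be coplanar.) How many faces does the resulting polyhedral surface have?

A decagonal bipyramid: V=12, E=30, F=20.
Attach a nonagonal antiprism (V=18, E=36, F=20) along a 3-gon: merge 3 vertices and 3 edges, delete both glued faces → V=27, E=63, F=38.
Attach a hendecagonal pyramid (V=12, E=22, F=12) along a 3-gon: merge 3 vertices and 3 edges, delete both glued faces → V=36, E=82, F=48.
Attach an octagonal pyramid (V=9, E=16, F=9) along a 3-gon: merge 3 vertices and 3 edges, delete both glued faces → V=42, E=95, F=55.
Check: V − E + F = 42 − 95 + 55 = 2.

55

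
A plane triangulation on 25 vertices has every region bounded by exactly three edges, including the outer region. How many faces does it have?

46

In a plane triangulation 3F = 2E and V − E + F = 2, so F = 2V − 4 = 2·25 − 4 = 46.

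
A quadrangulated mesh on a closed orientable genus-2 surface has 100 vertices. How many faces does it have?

χ = 2 − 2·2 = -2, and every face is a square so 4F = 2E.
V − E + F = -2 with E = 4F/2 gives 100 − (4/2 − 1)·F = -2, so F = 102 and E = 204.

102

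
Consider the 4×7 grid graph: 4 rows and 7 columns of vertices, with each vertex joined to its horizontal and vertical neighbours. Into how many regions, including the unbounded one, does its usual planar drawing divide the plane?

The grid has V = 4·7 = 28 vertices and E = 4·6 + 7·3 = 45 edges.
F = 2 − V + E = 2 − 28 + 45 = 19.

19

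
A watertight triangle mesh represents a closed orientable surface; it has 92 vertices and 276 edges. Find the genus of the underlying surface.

Every face is a triangle and each edge borders two faces, so 3F = 2·276, giving F = 184.
χ = V − E + F = 92 − 276 + 184 = 0.
For a closed orientable surface χ = 2 − 2g, so g = (2 − (0))/2 = 1.

1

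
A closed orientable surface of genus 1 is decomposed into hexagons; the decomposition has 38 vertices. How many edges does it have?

χ = 2 − 2·1 = 0, and every face is a hexagon so 6F = 2E.
V − E + F = 0 with E = 6F/2 gives 38 − (6/2 − 1)·F = 0, so F = 19 and E = 57.

57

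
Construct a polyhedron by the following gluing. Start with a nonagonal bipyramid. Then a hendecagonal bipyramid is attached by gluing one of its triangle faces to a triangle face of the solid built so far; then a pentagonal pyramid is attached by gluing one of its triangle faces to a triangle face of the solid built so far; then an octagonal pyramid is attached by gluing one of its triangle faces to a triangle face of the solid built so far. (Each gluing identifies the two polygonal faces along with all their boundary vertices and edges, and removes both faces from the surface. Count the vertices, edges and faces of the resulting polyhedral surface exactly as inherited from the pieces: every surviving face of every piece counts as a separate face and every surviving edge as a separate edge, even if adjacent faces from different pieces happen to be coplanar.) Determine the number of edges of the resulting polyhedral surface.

A nonagonal bipyramid: V=11, E=27, F=18.
Attach a hendecagonal bipyramid (V=13, E=33, F=22) along a 3-gon: merge 3 vertices and 3 edges, delete both glued faces → V=21, E=57, F=38.
Attach a pentagonal pyramid (V=6, E=10, F=6) along a 3-gon: merge 3 vertices and 3 edges, delete both glued faces → V=24, E=64, F=42.
Attach an octagonal pyramid (V=9, E=16, F=9) along a 3-gon: merge 3 vertices and 3 edges, delete both glued faces → V=30, E=77, F=49.
Check: V − E + F = 30 − 77 + 49 = 2.

77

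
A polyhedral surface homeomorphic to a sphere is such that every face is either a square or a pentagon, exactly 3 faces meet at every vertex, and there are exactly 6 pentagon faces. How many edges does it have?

21

Let x be the number of squares; then F = 6 + x.
Edge–face incidences: 2E = 5·6 + 4·x = 30 + 4x.
Every vertex has degree 3, so 3V = 2E.
Euler: V − E + F = 2 ⇒ (2E)/3 − E + (6 + x) = 2.
Multiply by 6: 2·(2E) − 3·(2E) + 6·(6 + x) = 12, i.e. 36 + 6x − (30 + 4x) = 12.
Collecting terms: 2x + 6 = 12, so 2x = 6, so x = 3.
Then 2E = 30 + 4·3 = 42, so E = 21, V = 2E/3 = 14, F = 6 + 3 = 9.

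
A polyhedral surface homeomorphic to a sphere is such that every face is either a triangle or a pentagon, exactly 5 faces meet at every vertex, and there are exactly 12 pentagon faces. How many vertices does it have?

Let x be the number of triangles; then F = 12 + x.
Edge–face incidences: 2E = 5·12 + 3·x = 60 + 3x.
Every vertex has degree 5, so 5V = 2E.
Euler: V − E + F = 2 ⇒ (2E)/5 − E + (12 + x) = 2.
Multiply by 10: 2·(2E) − 5·(2E) + 10·(12 + x) = 20, i.e. 120 + 10x − 3·(60 + 3x) = 20.
Collecting terms: x − 60 = 20, so x = 80.
Then 2E = 60 + 3·80 = 300, so E = 150, V = 2E/5 = 60, F = 12 + 80 = 92.

60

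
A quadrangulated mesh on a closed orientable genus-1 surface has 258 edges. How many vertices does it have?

129

χ = 2 − 2·1 = 0, and every face is a square so 4F = 2E.
F = 2E/4 = 129. Then V = 0 + E − F = 0 + 258 − 129 = 129.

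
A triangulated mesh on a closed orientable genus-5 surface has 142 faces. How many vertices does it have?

63

χ = 2 − 2·5 = -8, and every face is a triangle so 3F = 2E.
E = 3·142/2 = 213. Then V = -8 + E − F = -8 + 213 − 142 = 63.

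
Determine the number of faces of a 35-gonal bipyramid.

70

A bipyramid over an n-gon has 2n triangular faces and n + 2 vertices: V = 35 + 2 = 37, E = 3·35 = 105, F = 2·35 = 70.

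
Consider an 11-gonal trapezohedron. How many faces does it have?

22

The n-trapezohedron (dual of the n-antiprism) has V = 2·11 + 2 = 24, E = 4·11 = 44, F = 2·11 = 22.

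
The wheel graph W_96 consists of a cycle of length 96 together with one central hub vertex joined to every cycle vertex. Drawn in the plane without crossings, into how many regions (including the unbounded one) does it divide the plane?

97

W_96 has V = 96 + 1 = 97 vertices and E = 2·96 = 192 edges.
By Euler's formula F = 2 − V + E = 2 − 97 + 192 = 97.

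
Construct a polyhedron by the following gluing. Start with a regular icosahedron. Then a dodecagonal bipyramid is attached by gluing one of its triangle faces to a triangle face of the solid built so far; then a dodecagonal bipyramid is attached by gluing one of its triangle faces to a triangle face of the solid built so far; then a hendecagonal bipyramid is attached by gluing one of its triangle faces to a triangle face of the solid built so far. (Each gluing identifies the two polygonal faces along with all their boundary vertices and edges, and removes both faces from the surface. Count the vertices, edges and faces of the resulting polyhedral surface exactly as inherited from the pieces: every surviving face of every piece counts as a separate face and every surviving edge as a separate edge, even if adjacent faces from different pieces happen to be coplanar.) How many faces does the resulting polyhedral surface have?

A regular icosahedron: V=12, E=30, F=20.
Attach a dodecagonal bipyramid (V=14, E=36, F=24) along a 3-gon: merge 3 vertices and 3 edges, delete both glued faces → V=23, E=63, F=42.
Attach a dodecagonal bipyramid (V=14, E=36, F=24) along a 3-gon: merge 3 vertices and 3 edges, delete both glued faces → V=34, E=96, F=64.
Attach a hendecagonal bipyramid (V=13, E=33, F=22) along a 3-gon: merge 3 vertices and 3 edges, delete both glued faces → V=44, E=126, F=84.
Check: V − E + F = 44 − 126 + 84 = 2.

84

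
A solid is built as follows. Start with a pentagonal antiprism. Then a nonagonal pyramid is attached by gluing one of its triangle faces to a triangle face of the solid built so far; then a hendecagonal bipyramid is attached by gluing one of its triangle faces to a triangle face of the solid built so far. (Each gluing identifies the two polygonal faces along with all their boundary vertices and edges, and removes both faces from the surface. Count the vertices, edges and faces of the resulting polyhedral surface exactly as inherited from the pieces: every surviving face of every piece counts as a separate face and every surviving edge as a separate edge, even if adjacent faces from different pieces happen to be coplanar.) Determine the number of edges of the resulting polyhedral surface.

A pentagonal antiprism: V=10, E=20, F=12.
Attach a nonagonal pyramid (V=10, E=18, F=10) along a 3-gon: merge 3 vertices and 3 edges, delete both glued faces → V=17, E=35, F=20.
Attach a hendecagonal bipyramid (V=13, E=33, F=22) along a 3-gon: merge 3 vertices and 3 edges, delete both glued faces → V=27, E=65, F=40.
Check: V − E + F = 27 − 65 + 40 = 2.

65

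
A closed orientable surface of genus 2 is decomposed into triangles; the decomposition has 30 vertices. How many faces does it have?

χ = 2 − 2·2 = -2, and every face is a triangle so 3F = 2E.
V − E + F = -2 with E = 3F/2 gives 30 − (3/2 − 1)·F = -2, so F = 64 and E = 96.

64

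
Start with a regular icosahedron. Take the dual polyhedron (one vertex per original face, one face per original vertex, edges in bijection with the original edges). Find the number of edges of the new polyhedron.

The base solid has V = 12, E = 30, F = 20.
The dual swaps V and F and preserves E: V′ = F = 20, E′ = E = 30, F′ = V = 12.

30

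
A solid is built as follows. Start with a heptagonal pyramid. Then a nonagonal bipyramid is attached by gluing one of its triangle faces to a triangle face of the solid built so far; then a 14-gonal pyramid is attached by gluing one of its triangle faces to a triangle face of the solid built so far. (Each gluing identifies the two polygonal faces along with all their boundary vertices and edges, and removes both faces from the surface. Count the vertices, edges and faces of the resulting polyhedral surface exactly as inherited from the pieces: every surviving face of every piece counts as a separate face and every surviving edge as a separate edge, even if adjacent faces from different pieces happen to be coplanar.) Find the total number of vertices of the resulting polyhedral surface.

A heptagonal pyramid: V=8, E=14, F=8.
Attach a nonagonal bipyramid (V=11, E=27, F=18) along a 3-gon: merge 3 vertices and 3 edges, delete both glued faces → V=16, E=38, F=24.
Attach a 14-gonal pyramid (V=15, E=28, F=15) along a 3-gon: merge 3 vertices and 3 edges, delete both glued faces → V=28, E=63, F=37.
Check: V − E + F = 28 − 63 + 37 = 2.

28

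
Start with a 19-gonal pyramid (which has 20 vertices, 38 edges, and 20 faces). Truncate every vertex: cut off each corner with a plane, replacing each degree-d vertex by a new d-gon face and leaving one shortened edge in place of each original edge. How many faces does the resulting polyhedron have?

Truncation replaces each original edge-end by a new vertex, so V′ = 2E = 76.
Each original edge survives, and each old vertex of degree d contributes d new edges; summing degrees gives Σd = 2E, so E′ = E + 2E = 3E = 114.
Each original face survives and each original vertex becomes one new face: F′ = F + V = 40.

40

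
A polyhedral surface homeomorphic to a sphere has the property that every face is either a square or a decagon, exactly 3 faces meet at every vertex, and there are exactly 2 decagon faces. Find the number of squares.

Let x be the number of squares; then F = 2 + x.
Edge–face incidences: 2E = 10·2 + 4·x = 20 + 4x.
Every vertex has degree 3, so 3V = 2E.
Euler: V − E + F = 2 ⇒ (2E)/3 − E + (2 + x) = 2.
Multiply by 6: 2·(2E) − 3·(2E) + 6·(2 + x) = 12, i.e. 12 + 6x − (20 + 4x) = 12.
Collecting terms: 2x − 8 = 12, so 2x = 20, so x = 10.
Then 2E = 20 + 4·10 = 60, so E = 30, V = 2E/3 = 20, F = 2 + 10 = 12.

10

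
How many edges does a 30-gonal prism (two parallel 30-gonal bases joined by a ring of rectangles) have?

A prism on an n-gon has two n-gon bases and n rectangular sides: V = 2·30 = 60, E = 3·30 = 90, F = 30 + 2 = 32.

90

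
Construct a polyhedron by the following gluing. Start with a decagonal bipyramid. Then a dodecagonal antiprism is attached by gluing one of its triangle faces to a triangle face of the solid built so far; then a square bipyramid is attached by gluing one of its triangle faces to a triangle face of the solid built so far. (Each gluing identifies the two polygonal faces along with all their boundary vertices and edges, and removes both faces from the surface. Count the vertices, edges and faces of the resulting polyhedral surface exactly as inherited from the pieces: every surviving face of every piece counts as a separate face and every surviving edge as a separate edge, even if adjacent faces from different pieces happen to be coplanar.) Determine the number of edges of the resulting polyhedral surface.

84

A decagonal bipyramid: V=12, E=30, F=20.
Attach a dodecagonal antiprism (V=24, E=48, F=26) along a 3-gon: merge 3 vertices and 3 edges, delete both glued faces → V=33, E=75, F=44.
Attach a square bipyramid (V=6, E=12, F=8) along a 3-gon: merge 3 vertices and 3 edges, delete both glued faces → V=36, E=84, F=50.
Check: V − E + F = 36 − 84 + 50 = 2.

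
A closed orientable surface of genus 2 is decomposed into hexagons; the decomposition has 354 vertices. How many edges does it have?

534

χ = 2 − 2·2 = -2, and every face is a hexagon so 6F = 2E.
V − E + F = -2 with E = 6F/2 gives 354 − (6/2 − 1)·F = -2, so F = 178 and E = 534.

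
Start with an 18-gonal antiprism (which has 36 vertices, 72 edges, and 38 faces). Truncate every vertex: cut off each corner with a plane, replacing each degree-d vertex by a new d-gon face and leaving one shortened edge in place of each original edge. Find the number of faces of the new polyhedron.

74

Truncation replaces each original edge-end by a new vertex, so V′ = 2E = 144.
Each original edge survives, and each old vertex of degree d contributes d new edges; summing degrees gives Σd = 2E, so E′ = E + 2E = 3E = 216.
Each original face survives and each original vertex becomes one new face: F′ = F + V = 74.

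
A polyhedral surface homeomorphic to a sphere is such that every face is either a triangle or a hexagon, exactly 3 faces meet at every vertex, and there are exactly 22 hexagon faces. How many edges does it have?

Let x be the number of triangles; then F = 22 + x.
Edge–face incidences: 2E = 6·22 + 3·x = 132 + 3x.
Every vertex has degree 3, so 3V = 2E.
Euler: V − E + F = 2 ⇒ (2E)/3 − E + (22 + x) = 2.
Multiply by 6: 2·(2E) − 3·(2E) + 6·(22 + x) = 12, i.e. 132 + 6x − (132 + 3x) = 12.
Collecting terms: 3x = 12, so x = 4.
Then 2E = 132 + 3·4 = 144, so E = 72, V = 2E/3 = 48, F = 22 + 4 = 26.

72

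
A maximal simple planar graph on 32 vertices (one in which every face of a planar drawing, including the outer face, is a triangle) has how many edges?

90

In a plane triangulation 3F = 2E and V − E + F = 2, so E = 3V − 6 = 3·32 − 6 = 90.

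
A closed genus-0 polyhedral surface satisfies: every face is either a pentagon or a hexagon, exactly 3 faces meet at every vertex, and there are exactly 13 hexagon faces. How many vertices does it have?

Let x be the number of pentagons; then F = 13 + x.
Edge–face incidences: 2E = 6·13 + 5·x = 78 + 5x.
Every vertex has degree 3, so 3V = 2E.
Euler: V − E + F = 2 ⇒ (2E)/3 − E + (13 + x) = 2.
Multiply by 6: 2·(2E) − 3·(2E) + 6·(13 + x) = 12, i.e. 78 + 6x − (78 + 5x) = 12.
Collecting terms: x = 12.
Then 2E = 78 + 5·12 = 138, so E = 69, V = 2E/3 = 46, F = 13 + 12 = 25.

46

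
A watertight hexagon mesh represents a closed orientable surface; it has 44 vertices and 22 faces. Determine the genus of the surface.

Every face is a hexagon, so 2E = 6·22 = 132, giving E = 66.
χ = V − E + F = 44 − 66 + 22 = 0.
For a closed orientable surface χ = 2 − 2g, so g = (2 − (0))/2 = 1.

1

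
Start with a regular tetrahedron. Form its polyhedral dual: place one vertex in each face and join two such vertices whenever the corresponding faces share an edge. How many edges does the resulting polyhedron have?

6

The base solid has V = 4, E = 6, F = 4.
The dual swaps V and F and preserves E: V′ = F = 4, E′ = E = 6, F′ = V = 4.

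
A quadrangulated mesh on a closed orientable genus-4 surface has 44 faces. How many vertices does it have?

χ = 2 − 2·4 = -6, and every face is a square so 4F = 2E.
E = 4·44/2 = 88. Then V = -6 + E − F = -6 + 88 − 44 = 38.

38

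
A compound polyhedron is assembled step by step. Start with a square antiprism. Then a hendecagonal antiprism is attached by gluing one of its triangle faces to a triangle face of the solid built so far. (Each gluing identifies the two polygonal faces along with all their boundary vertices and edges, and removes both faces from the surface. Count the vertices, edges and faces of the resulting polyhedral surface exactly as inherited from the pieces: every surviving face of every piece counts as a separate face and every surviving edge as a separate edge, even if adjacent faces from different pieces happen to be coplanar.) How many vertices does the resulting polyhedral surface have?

27

A square antiprism: V=8, E=16, F=10.
Attach a hendecagonal antiprism (V=22, E=44, F=24) along a 3-gon: merge 3 vertices and 3 edges, delete both glued faces → V=27, E=57, F=32.
Check: V − E + F = 27 − 57 + 32 = 2.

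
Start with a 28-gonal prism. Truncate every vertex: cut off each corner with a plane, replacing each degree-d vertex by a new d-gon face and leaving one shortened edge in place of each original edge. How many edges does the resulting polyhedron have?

252

The base solid has V = 56, E = 84, F = 30.
Truncation replaces each original edge-end by a new vertex, so V′ = 2E = 168.
Each original edge survives, and each old vertex of degree d contributes d new edges; summing degrees gives Σd = 2E, so E′ = E + 2E = 3E = 252.
Each original face survives and each original vertex becomes one new face: F′ = F + V = 86.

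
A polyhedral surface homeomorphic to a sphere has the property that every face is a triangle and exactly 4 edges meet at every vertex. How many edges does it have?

12

Each face has 3 edges and each edge borders two faces, so 2E = 3F.
Each vertex has degree 4, so 4V = 2E and hence V = 3F/4.
Euler: V − E + F = 2 ⇒ (3F/4) − (3F/2) + F = 2.
Multiply by 8: (6 − 12 + 8)F = 16, i.e. 2F = 16.
So F = 8, E = 3·8/2 = 12, V = 3·8/4 = 6.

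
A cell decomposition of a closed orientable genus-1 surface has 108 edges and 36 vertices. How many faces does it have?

72

For a closed orientable surface of genus 1, χ = 2 − 2·1 = 0.
F = 0 − V + E = 0 − 36 + 108 = 72.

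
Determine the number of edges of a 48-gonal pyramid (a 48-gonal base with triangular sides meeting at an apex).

A pyramid on an n-gon base has one n-gon and n triangles: V = 48 + 1 = 49, E = 2·48 = 96, F = 48 + 1 = 49.
Check: V − E + F = 49 − 96 + 49 = 2.

96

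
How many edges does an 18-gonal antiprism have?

An antiprism on an n-gon has two n-gon caps and 2n triangles: V = 2·18 = 36, E = 4·18 = 72, F = 2·18 + 2 = 38.

72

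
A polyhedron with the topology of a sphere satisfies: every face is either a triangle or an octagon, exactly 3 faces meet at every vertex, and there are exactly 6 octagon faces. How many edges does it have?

36

Let x be the number of triangles; then F = 6 + x.
Edge–face incidences: 2E = 8·6 + 3·x = 48 + 3x.
Every vertex has degree 3, so 3V = 2E.
Euler: V − E + F = 2 ⇒ (2E)/3 − E + (6 + x) = 2.
Multiply by 6: 2·(2E) − 3·(2E) + 6·(6 + x) = 12, i.e. 36 + 6x − (48 + 3x) = 12.
Collecting terms: 3x − 12 = 12, so 3x = 24, so x = 8.
Then 2E = 48 + 3·8 = 72, so E = 36, V = 2E/3 = 24, F = 6 + 8 = 14.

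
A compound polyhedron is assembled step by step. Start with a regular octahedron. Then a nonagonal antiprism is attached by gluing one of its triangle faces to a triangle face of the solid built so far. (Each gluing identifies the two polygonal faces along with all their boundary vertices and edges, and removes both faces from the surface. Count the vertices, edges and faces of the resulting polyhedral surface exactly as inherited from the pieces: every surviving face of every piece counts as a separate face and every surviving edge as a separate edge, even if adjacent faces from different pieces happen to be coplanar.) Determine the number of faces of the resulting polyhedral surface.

26

A regular octahedron: V=6, E=12, F=8.
Attach a nonagonal antiprism (V=18, E=36, F=20) along a 3-gon: merge 3 vertices and 3 edges, delete both glued faces → V=21, E=45, F=26.
Check: V − E + F = 21 − 45 + 26 = 2.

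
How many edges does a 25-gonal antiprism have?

An antiprism on an n-gon has two n-gon caps and 2n triangles: V = 2·25 = 50, E = 4·25 = 100, F = 2·25 + 2 = 52.

100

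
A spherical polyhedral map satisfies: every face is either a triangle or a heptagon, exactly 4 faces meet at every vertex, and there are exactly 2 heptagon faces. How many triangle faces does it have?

Let x be the number of triangles; then F = 2 + x.
Edge–face incidences: 2E = 7·2 + 3·x = 14 + 3x.
Every vertex has degree 4, so 4V = 2E.
Euler: V − E + F = 2 ⇒ (2E)/4 − E + (2 + x) = 2.
Multiply by 8: 2·(2E) − 4·(2E) + 8·(2 + x) = 16, i.e. 16 + 8x − 2·(14 + 3x) = 16.
Collecting terms: 2x − 12 = 16, so 2x = 28, so x = 14.
Then 2E = 14 + 3·14 = 56, so E = 28, V = 2E/4 = 14, F = 2 + 14 = 16.

14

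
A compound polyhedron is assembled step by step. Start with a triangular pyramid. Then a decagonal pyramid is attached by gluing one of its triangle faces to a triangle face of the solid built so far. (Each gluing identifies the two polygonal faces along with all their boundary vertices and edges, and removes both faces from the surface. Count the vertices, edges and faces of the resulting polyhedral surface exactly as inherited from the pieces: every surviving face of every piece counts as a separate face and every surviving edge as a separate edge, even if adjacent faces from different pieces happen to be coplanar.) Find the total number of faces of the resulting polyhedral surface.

13

A triangular pyramid: V=4, E=6, F=4.
Attach a decagonal pyramid (V=11, E=20, F=11) along a 3-gon: merge 3 vertices and 3 edges, delete both glued faces → V=12, E=23, F=13.
Check: V − E + F = 12 − 23 + 13 = 2.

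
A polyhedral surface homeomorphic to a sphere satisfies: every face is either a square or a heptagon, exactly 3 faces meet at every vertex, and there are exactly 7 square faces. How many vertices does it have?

Let x be the number of heptagons; then F = 7 + x.
Edge–face incidences: 2E = 4·7 + 7·x = 28 + 7x.
Every vertex has degree 3, so 3V = 2E.
Euler: V − E + F = 2 ⇒ (2E)/3 − E + (7 + x) = 2.
Multiply by 6: 2·(2E) − 3·(2E) + 6·(7 + x) = 12, i.e. 42 + 6x − (28 + 7x) = 12.
Collecting terms: −x + 14 = 12, so −x = −2, so x = 2.
Then 2E = 28 + 7·2 = 42, so E = 21, V = 2E/3 = 14, F = 7 + 2 = 9.

14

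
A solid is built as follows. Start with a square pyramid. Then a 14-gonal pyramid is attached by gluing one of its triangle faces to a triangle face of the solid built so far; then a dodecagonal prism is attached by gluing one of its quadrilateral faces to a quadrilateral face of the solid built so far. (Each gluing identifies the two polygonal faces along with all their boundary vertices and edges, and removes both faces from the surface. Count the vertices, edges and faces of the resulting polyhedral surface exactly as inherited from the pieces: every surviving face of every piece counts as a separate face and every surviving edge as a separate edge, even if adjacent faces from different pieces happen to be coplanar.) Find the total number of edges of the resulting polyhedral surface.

A square pyramid: V=5, E=8, F=5.
Attach a 14-gonal pyramid (V=15, E=28, F=15) along a 3-gon: merge 3 vertices and 3 edges, delete both glued faces → V=17, E=33, F=18.
Attach a dodecagonal prism (V=24, E=36, F=14) along a 4-gon: merge 4 vertices and 4 edges, delete both glued faces → V=37, E=65, F=30.
Check: V − E + F = 37 − 65 + 30 = 2.

65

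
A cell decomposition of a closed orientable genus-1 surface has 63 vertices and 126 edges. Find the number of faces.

For a closed orientable surface of genus 1, χ = 2 − 2·1 = 0.
F = 0 − V + E = 0 − 63 + 126 = 63.

63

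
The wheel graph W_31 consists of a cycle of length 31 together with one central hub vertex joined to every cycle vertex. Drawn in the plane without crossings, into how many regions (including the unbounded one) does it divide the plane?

W_31 has V = 31 + 1 = 32 vertices and E = 2·31 = 62 edges.
By Euler's formula F = 2 − V + E = 2 − 32 + 62 = 32.

32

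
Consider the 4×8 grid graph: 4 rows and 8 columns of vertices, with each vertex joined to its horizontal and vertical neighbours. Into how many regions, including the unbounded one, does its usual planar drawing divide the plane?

22

The grid has V = 4·8 = 32 vertices and E = 4·7 + 8·3 = 52 edges.
F = 2 − V + E = 2 − 32 + 52 = 22.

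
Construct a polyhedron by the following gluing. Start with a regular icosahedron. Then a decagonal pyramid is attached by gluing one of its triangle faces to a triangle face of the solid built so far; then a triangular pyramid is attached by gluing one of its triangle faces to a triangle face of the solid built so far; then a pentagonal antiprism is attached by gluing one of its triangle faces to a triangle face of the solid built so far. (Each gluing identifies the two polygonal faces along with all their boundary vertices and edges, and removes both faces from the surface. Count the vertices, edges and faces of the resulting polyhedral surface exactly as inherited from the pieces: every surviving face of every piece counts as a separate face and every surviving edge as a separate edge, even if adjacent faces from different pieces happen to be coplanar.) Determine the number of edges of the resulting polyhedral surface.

67

A regular icosahedron: V=12, E=30, F=20.
Attach a decagonal pyramid (V=11, E=20, F=11) along a 3-gon: merge 3 vertices and 3 edges, delete both glued faces → V=20, E=47, F=29.
Attach a triangular pyramid (V=4, E=6, F=4) along a 3-gon: merge 3 vertices and 3 edges, delete both glued faces → V=21, E=50, F=31.
Attach a pentagonal antiprism (V=10, E=20, F=12) along a 3-gon: merge 3 vertices and 3 edges, delete both glued faces → V=28, E=67, F=41.
Check: V − E + F = 28 − 67 + 41 = 2.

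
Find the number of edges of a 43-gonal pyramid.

A pyramid on an n-gon base has one n-gon and n triangles: V = 43 + 1 = 44, E = 2·43 = 86, F = 43 + 1 = 44.

86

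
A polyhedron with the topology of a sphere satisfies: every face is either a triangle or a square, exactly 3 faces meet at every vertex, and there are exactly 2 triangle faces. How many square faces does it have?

3

Let x be the number of squares; then F = 2 + x.
Edge–face incidences: 2E = 3·2 + 4·x = 6 + 4x.
Every vertex has degree 3, so 3V = 2E.
Euler: V − E + F = 2 ⇒ (2E)/3 − E + (2 + x) = 2.
Multiply by 6: 2·(2E) − 3·(2E) + 6·(2 + x) = 12, i.e. 12 + 6x − (6 + 4x) = 12.
Collecting terms: 2x + 6 = 12, so 2x = 6, so x = 3.
Then 2E = 6 + 4·3 = 18, so E = 9, V = 2E/3 = 6, F = 2 + 3 = 5.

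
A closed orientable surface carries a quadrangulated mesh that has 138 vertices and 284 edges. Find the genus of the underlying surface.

3

Every face is a square and each edge borders two faces, so 4F = 2·284, giving F = 142.
χ = V − E + F = 138 − 284 + 142 = -4.
For a closed orientable surface χ = 2 − 2g, so g = (2 − (-4))/2 = 3.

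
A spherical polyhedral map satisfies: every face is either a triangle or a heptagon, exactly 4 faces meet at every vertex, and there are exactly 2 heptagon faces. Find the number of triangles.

14

Let x be the number of triangles; then F = 2 + x.
Edge–face incidences: 2E = 7·2 + 3·x = 14 + 3x.
Every vertex has degree 4, so 4V = 2E.
Euler: V − E + F = 2 ⇒ (2E)/4 − E + (2 + x) = 2.
Multiply by 8: 2·(2E) − 4·(2E) + 8·(2 + x) = 16, i.e. 16 + 8x − 2·(14 + 3x) = 16.
Collecting terms: 2x − 12 = 16, so 2x = 28, so x = 14.
Then 2E = 14 + 3·14 = 56, so E = 28, V = 2E/4 = 14, F = 2 + 14 = 16.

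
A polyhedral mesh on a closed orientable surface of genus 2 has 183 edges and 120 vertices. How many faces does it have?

For a closed orientable surface of genus 2, χ = 2 − 2·2 = -2.
F = -2 − V + E = -2 − 120 + 183 = 61.

61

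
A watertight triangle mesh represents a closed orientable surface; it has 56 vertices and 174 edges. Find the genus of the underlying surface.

2

Every face is a triangle and each edge borders two faces, so 3F = 2·174, giving F = 116.
χ = V − E + F = 56 − 174 + 116 = -2.
For a closed orientable surface χ = 2 − 2g, so g = (2 − (-2))/2 = 2.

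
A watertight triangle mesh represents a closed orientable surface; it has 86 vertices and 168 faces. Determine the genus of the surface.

0

Every face is a triangle, so 2E = 3·168 = 504, giving E = 252.
χ = V − E + F = 86 − 252 + 168 = 2.
For a closed orientable surface χ = 2 − 2g, so g = (2 − (2))/2 = 0.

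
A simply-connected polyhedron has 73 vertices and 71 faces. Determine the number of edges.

142

Here V − E + F = 2.
E = V + F − (2) = 73 + 71 − (2) = 142.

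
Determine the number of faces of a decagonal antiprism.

22

An antiprism on an n-gon has two n-gon caps and 2n triangles: V = 2·10 = 20, E = 4·10 = 40, F = 2·10 + 2 = 22.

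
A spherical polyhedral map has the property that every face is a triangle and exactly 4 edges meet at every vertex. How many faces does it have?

8

Each face has 3 edges and each edge borders two faces, so 2E = 3F.
Each vertex has degree 4, so 4V = 2E and hence V = 3F/4.
Euler: V − E + F = 2 ⇒ (3F/4) − (3F/2) + F = 2.
Multiply by 8: (6 − 12 + 8)F = 16, i.e. 2F = 16.
So F = 8, E = 3·8/2 = 12, V = 3·8/4 = 6.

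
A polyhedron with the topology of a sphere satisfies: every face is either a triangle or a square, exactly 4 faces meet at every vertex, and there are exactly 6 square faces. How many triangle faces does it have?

Let x be the number of triangles; then F = 6 + x.
Edge–face incidences: 2E = 4·6 + 3·x = 24 + 3x.
Every vertex has degree 4, so 4V = 2E.
Euler: V − E + F = 2 ⇒ (2E)/4 − E + (6 + x) = 2.
Multiply by 8: 2·(2E) − 4·(2E) + 8·(6 + x) = 16, i.e. 48 + 8x − 2·(24 + 3x) = 16.
Collecting terms: 2x = 16, so x = 8.
Then 2E = 24 + 3·8 = 48, so E = 24, V = 2E/4 = 12, F = 6 + 8 = 14.

8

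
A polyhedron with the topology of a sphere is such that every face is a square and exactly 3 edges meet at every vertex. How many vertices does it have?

8

Each face has 4 edges and each edge borders two faces, so 2E = 4F.
Each vertex has degree 3, so 3V = 2E and hence V = 4F/3.
Euler: V − E + F = 2 ⇒ (4F/3) − (4F/2) + F = 2.
Multiply by 6: (8 − 12 + 6)F = 12, i.e. 2F = 12.
So F = 6, E = 4·6/2 = 12, V = 4·6/3 = 8.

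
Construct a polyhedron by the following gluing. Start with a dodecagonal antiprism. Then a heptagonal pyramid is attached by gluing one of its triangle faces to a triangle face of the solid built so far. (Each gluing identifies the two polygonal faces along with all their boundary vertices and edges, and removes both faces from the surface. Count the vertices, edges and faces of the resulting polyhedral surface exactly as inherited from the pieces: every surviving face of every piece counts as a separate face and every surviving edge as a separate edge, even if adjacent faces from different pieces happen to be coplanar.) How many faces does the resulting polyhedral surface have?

32

A dodecagonal antiprism: V=24, E=48, F=26.
Attach a heptagonal pyramid (V=8, E=14, F=8) along a 3-gon: merge 3 vertices and 3 edges, delete both glued faces → V=29, E=59, F=32.
Check: V − E + F = 29 − 59 + 32 = 2.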